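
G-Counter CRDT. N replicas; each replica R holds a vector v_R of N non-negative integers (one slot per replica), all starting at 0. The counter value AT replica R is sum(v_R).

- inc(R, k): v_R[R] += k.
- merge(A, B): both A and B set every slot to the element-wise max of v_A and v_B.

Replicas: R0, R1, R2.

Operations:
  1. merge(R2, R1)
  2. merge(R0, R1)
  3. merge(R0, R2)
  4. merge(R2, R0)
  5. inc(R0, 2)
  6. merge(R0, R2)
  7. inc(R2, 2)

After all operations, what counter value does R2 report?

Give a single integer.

Answer: 4

Derivation:
Op 1: merge R2<->R1 -> R2=(0,0,0) R1=(0,0,0)
Op 2: merge R0<->R1 -> R0=(0,0,0) R1=(0,0,0)
Op 3: merge R0<->R2 -> R0=(0,0,0) R2=(0,0,0)
Op 4: merge R2<->R0 -> R2=(0,0,0) R0=(0,0,0)
Op 5: inc R0 by 2 -> R0=(2,0,0) value=2
Op 6: merge R0<->R2 -> R0=(2,0,0) R2=(2,0,0)
Op 7: inc R2 by 2 -> R2=(2,0,2) value=4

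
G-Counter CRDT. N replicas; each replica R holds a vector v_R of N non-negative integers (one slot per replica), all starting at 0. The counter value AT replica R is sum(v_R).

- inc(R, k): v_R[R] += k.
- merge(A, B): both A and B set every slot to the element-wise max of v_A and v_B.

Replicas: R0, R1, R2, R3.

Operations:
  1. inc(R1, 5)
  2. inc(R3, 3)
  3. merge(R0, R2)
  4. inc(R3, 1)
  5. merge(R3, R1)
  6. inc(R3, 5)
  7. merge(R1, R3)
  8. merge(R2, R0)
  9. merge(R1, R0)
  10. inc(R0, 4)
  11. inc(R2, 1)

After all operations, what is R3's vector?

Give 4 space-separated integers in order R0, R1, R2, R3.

Answer: 0 5 0 9

Derivation:
Op 1: inc R1 by 5 -> R1=(0,5,0,0) value=5
Op 2: inc R3 by 3 -> R3=(0,0,0,3) value=3
Op 3: merge R0<->R2 -> R0=(0,0,0,0) R2=(0,0,0,0)
Op 4: inc R3 by 1 -> R3=(0,0,0,4) value=4
Op 5: merge R3<->R1 -> R3=(0,5,0,4) R1=(0,5,0,4)
Op 6: inc R3 by 5 -> R3=(0,5,0,9) value=14
Op 7: merge R1<->R3 -> R1=(0,5,0,9) R3=(0,5,0,9)
Op 8: merge R2<->R0 -> R2=(0,0,0,0) R0=(0,0,0,0)
Op 9: merge R1<->R0 -> R1=(0,5,0,9) R0=(0,5,0,9)
Op 10: inc R0 by 4 -> R0=(4,5,0,9) value=18
Op 11: inc R2 by 1 -> R2=(0,0,1,0) value=1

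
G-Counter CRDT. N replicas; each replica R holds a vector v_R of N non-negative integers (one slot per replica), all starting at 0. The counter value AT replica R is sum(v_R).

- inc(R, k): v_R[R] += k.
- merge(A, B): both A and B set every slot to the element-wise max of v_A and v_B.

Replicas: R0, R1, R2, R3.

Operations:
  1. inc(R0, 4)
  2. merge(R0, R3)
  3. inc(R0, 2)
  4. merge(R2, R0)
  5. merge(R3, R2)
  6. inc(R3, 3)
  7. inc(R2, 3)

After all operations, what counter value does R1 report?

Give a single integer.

Answer: 0

Derivation:
Op 1: inc R0 by 4 -> R0=(4,0,0,0) value=4
Op 2: merge R0<->R3 -> R0=(4,0,0,0) R3=(4,0,0,0)
Op 3: inc R0 by 2 -> R0=(6,0,0,0) value=6
Op 4: merge R2<->R0 -> R2=(6,0,0,0) R0=(6,0,0,0)
Op 5: merge R3<->R2 -> R3=(6,0,0,0) R2=(6,0,0,0)
Op 6: inc R3 by 3 -> R3=(6,0,0,3) value=9
Op 7: inc R2 by 3 -> R2=(6,0,3,0) value=9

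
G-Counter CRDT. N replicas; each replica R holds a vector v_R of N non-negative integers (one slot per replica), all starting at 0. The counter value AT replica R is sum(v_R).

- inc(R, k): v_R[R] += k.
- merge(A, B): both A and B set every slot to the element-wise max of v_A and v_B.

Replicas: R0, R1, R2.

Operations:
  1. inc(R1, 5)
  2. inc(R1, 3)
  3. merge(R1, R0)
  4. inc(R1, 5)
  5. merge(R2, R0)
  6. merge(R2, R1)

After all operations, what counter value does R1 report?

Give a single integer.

Op 1: inc R1 by 5 -> R1=(0,5,0) value=5
Op 2: inc R1 by 3 -> R1=(0,8,0) value=8
Op 3: merge R1<->R0 -> R1=(0,8,0) R0=(0,8,0)
Op 4: inc R1 by 5 -> R1=(0,13,0) value=13
Op 5: merge R2<->R0 -> R2=(0,8,0) R0=(0,8,0)
Op 6: merge R2<->R1 -> R2=(0,13,0) R1=(0,13,0)

Answer: 13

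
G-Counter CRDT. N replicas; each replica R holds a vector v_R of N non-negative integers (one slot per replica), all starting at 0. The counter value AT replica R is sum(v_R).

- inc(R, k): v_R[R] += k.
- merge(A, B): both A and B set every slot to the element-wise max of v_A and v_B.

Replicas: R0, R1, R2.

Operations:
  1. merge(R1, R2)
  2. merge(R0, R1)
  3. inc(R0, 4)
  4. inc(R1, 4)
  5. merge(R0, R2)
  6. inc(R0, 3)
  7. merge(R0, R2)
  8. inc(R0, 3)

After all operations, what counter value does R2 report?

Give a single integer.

Op 1: merge R1<->R2 -> R1=(0,0,0) R2=(0,0,0)
Op 2: merge R0<->R1 -> R0=(0,0,0) R1=(0,0,0)
Op 3: inc R0 by 4 -> R0=(4,0,0) value=4
Op 4: inc R1 by 4 -> R1=(0,4,0) value=4
Op 5: merge R0<->R2 -> R0=(4,0,0) R2=(4,0,0)
Op 6: inc R0 by 3 -> R0=(7,0,0) value=7
Op 7: merge R0<->R2 -> R0=(7,0,0) R2=(7,0,0)
Op 8: inc R0 by 3 -> R0=(10,0,0) value=10

Answer: 7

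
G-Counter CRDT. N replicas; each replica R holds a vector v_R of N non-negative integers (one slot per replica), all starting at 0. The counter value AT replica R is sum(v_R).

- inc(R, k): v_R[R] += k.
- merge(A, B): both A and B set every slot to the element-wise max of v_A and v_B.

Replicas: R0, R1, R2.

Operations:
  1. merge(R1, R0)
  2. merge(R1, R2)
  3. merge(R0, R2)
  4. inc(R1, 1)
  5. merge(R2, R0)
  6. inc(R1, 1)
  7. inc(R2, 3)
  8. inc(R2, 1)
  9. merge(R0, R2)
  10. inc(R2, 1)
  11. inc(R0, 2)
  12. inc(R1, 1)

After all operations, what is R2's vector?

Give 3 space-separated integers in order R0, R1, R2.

Op 1: merge R1<->R0 -> R1=(0,0,0) R0=(0,0,0)
Op 2: merge R1<->R2 -> R1=(0,0,0) R2=(0,0,0)
Op 3: merge R0<->R2 -> R0=(0,0,0) R2=(0,0,0)
Op 4: inc R1 by 1 -> R1=(0,1,0) value=1
Op 5: merge R2<->R0 -> R2=(0,0,0) R0=(0,0,0)
Op 6: inc R1 by 1 -> R1=(0,2,0) value=2
Op 7: inc R2 by 3 -> R2=(0,0,3) value=3
Op 8: inc R2 by 1 -> R2=(0,0,4) value=4
Op 9: merge R0<->R2 -> R0=(0,0,4) R2=(0,0,4)
Op 10: inc R2 by 1 -> R2=(0,0,5) value=5
Op 11: inc R0 by 2 -> R0=(2,0,4) value=6
Op 12: inc R1 by 1 -> R1=(0,3,0) value=3

Answer: 0 0 5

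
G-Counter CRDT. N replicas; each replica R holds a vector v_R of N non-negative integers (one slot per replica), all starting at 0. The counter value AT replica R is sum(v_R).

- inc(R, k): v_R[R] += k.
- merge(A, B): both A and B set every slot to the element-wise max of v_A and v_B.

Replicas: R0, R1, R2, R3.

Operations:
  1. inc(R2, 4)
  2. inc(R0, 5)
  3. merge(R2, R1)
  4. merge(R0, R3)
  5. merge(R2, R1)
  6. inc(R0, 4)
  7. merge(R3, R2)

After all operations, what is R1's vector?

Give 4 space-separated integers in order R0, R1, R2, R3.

Answer: 0 0 4 0

Derivation:
Op 1: inc R2 by 4 -> R2=(0,0,4,0) value=4
Op 2: inc R0 by 5 -> R0=(5,0,0,0) value=5
Op 3: merge R2<->R1 -> R2=(0,0,4,0) R1=(0,0,4,0)
Op 4: merge R0<->R3 -> R0=(5,0,0,0) R3=(5,0,0,0)
Op 5: merge R2<->R1 -> R2=(0,0,4,0) R1=(0,0,4,0)
Op 6: inc R0 by 4 -> R0=(9,0,0,0) value=9
Op 7: merge R3<->R2 -> R3=(5,0,4,0) R2=(5,0,4,0)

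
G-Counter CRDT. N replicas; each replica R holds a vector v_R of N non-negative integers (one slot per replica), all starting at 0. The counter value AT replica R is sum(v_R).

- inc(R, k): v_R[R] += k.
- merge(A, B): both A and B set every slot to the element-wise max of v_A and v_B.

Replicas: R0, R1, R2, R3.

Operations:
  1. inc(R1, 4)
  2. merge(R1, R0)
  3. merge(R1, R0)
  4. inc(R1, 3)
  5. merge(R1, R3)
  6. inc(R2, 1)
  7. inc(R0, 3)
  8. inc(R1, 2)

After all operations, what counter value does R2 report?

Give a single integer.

Answer: 1

Derivation:
Op 1: inc R1 by 4 -> R1=(0,4,0,0) value=4
Op 2: merge R1<->R0 -> R1=(0,4,0,0) R0=(0,4,0,0)
Op 3: merge R1<->R0 -> R1=(0,4,0,0) R0=(0,4,0,0)
Op 4: inc R1 by 3 -> R1=(0,7,0,0) value=7
Op 5: merge R1<->R3 -> R1=(0,7,0,0) R3=(0,7,0,0)
Op 6: inc R2 by 1 -> R2=(0,0,1,0) value=1
Op 7: inc R0 by 3 -> R0=(3,4,0,0) value=7
Op 8: inc R1 by 2 -> R1=(0,9,0,0) value=9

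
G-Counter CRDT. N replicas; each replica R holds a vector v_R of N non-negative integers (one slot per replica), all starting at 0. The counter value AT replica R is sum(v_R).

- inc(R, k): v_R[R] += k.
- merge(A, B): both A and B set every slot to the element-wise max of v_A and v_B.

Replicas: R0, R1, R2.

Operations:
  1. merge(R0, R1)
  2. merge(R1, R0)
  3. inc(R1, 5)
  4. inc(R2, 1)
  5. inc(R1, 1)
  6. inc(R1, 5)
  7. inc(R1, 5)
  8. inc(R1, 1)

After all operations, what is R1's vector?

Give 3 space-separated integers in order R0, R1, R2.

Answer: 0 17 0

Derivation:
Op 1: merge R0<->R1 -> R0=(0,0,0) R1=(0,0,0)
Op 2: merge R1<->R0 -> R1=(0,0,0) R0=(0,0,0)
Op 3: inc R1 by 5 -> R1=(0,5,0) value=5
Op 4: inc R2 by 1 -> R2=(0,0,1) value=1
Op 5: inc R1 by 1 -> R1=(0,6,0) value=6
Op 6: inc R1 by 5 -> R1=(0,11,0) value=11
Op 7: inc R1 by 5 -> R1=(0,16,0) value=16
Op 8: inc R1 by 1 -> R1=(0,17,0) value=17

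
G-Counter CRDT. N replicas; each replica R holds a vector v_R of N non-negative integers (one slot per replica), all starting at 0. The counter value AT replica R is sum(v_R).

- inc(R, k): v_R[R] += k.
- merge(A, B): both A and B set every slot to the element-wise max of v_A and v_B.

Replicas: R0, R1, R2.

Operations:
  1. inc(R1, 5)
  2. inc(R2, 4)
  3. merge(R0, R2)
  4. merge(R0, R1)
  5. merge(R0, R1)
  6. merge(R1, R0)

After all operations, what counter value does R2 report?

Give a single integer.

Answer: 4

Derivation:
Op 1: inc R1 by 5 -> R1=(0,5,0) value=5
Op 2: inc R2 by 4 -> R2=(0,0,4) value=4
Op 3: merge R0<->R2 -> R0=(0,0,4) R2=(0,0,4)
Op 4: merge R0<->R1 -> R0=(0,5,4) R1=(0,5,4)
Op 5: merge R0<->R1 -> R0=(0,5,4) R1=(0,5,4)
Op 6: merge R1<->R0 -> R1=(0,5,4) R0=(0,5,4)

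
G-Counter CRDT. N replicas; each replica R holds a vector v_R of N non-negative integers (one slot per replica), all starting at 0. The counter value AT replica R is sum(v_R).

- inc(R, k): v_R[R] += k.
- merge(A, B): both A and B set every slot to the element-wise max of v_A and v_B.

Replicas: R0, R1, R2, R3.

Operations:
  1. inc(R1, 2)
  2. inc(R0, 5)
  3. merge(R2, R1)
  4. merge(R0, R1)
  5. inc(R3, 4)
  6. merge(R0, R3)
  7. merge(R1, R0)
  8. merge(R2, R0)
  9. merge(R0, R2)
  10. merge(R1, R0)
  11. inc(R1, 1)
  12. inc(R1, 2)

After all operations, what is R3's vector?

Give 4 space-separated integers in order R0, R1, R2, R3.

Answer: 5 2 0 4

Derivation:
Op 1: inc R1 by 2 -> R1=(0,2,0,0) value=2
Op 2: inc R0 by 5 -> R0=(5,0,0,0) value=5
Op 3: merge R2<->R1 -> R2=(0,2,0,0) R1=(0,2,0,0)
Op 4: merge R0<->R1 -> R0=(5,2,0,0) R1=(5,2,0,0)
Op 5: inc R3 by 4 -> R3=(0,0,0,4) value=4
Op 6: merge R0<->R3 -> R0=(5,2,0,4) R3=(5,2,0,4)
Op 7: merge R1<->R0 -> R1=(5,2,0,4) R0=(5,2,0,4)
Op 8: merge R2<->R0 -> R2=(5,2,0,4) R0=(5,2,0,4)
Op 9: merge R0<->R2 -> R0=(5,2,0,4) R2=(5,2,0,4)
Op 10: merge R1<->R0 -> R1=(5,2,0,4) R0=(5,2,0,4)
Op 11: inc R1 by 1 -> R1=(5,3,0,4) value=12
Op 12: inc R1 by 2 -> R1=(5,5,0,4) value=14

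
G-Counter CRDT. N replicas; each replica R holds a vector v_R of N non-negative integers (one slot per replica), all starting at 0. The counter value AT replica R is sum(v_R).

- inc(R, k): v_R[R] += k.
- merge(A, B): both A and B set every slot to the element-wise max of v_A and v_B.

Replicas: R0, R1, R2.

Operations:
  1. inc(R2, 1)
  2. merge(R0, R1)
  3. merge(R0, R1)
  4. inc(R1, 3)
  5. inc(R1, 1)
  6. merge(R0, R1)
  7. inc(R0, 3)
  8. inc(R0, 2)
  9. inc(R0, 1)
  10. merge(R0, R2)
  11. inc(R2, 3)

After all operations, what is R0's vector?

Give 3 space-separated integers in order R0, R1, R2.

Answer: 6 4 1

Derivation:
Op 1: inc R2 by 1 -> R2=(0,0,1) value=1
Op 2: merge R0<->R1 -> R0=(0,0,0) R1=(0,0,0)
Op 3: merge R0<->R1 -> R0=(0,0,0) R1=(0,0,0)
Op 4: inc R1 by 3 -> R1=(0,3,0) value=3
Op 5: inc R1 by 1 -> R1=(0,4,0) value=4
Op 6: merge R0<->R1 -> R0=(0,4,0) R1=(0,4,0)
Op 7: inc R0 by 3 -> R0=(3,4,0) value=7
Op 8: inc R0 by 2 -> R0=(5,4,0) value=9
Op 9: inc R0 by 1 -> R0=(6,4,0) value=10
Op 10: merge R0<->R2 -> R0=(6,4,1) R2=(6,4,1)
Op 11: inc R2 by 3 -> R2=(6,4,4) value=14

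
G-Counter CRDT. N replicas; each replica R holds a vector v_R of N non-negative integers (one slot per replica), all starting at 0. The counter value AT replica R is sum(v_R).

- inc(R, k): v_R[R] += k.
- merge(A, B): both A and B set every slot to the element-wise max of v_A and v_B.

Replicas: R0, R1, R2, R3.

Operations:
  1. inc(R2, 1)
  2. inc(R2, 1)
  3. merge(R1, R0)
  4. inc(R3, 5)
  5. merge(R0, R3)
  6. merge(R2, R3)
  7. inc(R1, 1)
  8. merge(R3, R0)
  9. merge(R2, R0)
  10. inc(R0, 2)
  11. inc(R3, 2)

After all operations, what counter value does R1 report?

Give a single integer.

Answer: 1

Derivation:
Op 1: inc R2 by 1 -> R2=(0,0,1,0) value=1
Op 2: inc R2 by 1 -> R2=(0,0,2,0) value=2
Op 3: merge R1<->R0 -> R1=(0,0,0,0) R0=(0,0,0,0)
Op 4: inc R3 by 5 -> R3=(0,0,0,5) value=5
Op 5: merge R0<->R3 -> R0=(0,0,0,5) R3=(0,0,0,5)
Op 6: merge R2<->R3 -> R2=(0,0,2,5) R3=(0,0,2,5)
Op 7: inc R1 by 1 -> R1=(0,1,0,0) value=1
Op 8: merge R3<->R0 -> R3=(0,0,2,5) R0=(0,0,2,5)
Op 9: merge R2<->R0 -> R2=(0,0,2,5) R0=(0,0,2,5)
Op 10: inc R0 by 2 -> R0=(2,0,2,5) value=9
Op 11: inc R3 by 2 -> R3=(0,0,2,7) value=9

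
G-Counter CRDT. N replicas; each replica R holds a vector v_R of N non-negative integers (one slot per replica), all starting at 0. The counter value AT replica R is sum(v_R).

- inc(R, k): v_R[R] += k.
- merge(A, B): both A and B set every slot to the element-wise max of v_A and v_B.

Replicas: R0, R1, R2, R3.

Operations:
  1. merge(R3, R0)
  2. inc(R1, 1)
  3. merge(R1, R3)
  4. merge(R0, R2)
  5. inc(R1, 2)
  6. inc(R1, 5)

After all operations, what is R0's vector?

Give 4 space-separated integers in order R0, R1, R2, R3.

Op 1: merge R3<->R0 -> R3=(0,0,0,0) R0=(0,0,0,0)
Op 2: inc R1 by 1 -> R1=(0,1,0,0) value=1
Op 3: merge R1<->R3 -> R1=(0,1,0,0) R3=(0,1,0,0)
Op 4: merge R0<->R2 -> R0=(0,0,0,0) R2=(0,0,0,0)
Op 5: inc R1 by 2 -> R1=(0,3,0,0) value=3
Op 6: inc R1 by 5 -> R1=(0,8,0,0) value=8

Answer: 0 0 0 0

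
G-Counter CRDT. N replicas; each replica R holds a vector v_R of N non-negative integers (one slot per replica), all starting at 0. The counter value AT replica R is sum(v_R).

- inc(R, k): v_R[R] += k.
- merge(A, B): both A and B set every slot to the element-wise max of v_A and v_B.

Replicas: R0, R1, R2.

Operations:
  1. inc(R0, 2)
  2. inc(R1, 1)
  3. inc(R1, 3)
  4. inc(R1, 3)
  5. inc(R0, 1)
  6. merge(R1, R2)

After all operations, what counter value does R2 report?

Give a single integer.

Op 1: inc R0 by 2 -> R0=(2,0,0) value=2
Op 2: inc R1 by 1 -> R1=(0,1,0) value=1
Op 3: inc R1 by 3 -> R1=(0,4,0) value=4
Op 4: inc R1 by 3 -> R1=(0,7,0) value=7
Op 5: inc R0 by 1 -> R0=(3,0,0) value=3
Op 6: merge R1<->R2 -> R1=(0,7,0) R2=(0,7,0)

Answer: 7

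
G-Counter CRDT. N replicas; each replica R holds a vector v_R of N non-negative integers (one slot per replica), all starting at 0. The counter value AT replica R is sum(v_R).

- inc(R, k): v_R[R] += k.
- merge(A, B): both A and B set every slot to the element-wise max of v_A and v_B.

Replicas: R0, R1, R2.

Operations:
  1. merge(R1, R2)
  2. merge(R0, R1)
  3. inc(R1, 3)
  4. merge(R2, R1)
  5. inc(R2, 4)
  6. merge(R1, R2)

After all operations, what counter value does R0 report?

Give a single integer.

Answer: 0

Derivation:
Op 1: merge R1<->R2 -> R1=(0,0,0) R2=(0,0,0)
Op 2: merge R0<->R1 -> R0=(0,0,0) R1=(0,0,0)
Op 3: inc R1 by 3 -> R1=(0,3,0) value=3
Op 4: merge R2<->R1 -> R2=(0,3,0) R1=(0,3,0)
Op 5: inc R2 by 4 -> R2=(0,3,4) value=7
Op 6: merge R1<->R2 -> R1=(0,3,4) R2=(0,3,4)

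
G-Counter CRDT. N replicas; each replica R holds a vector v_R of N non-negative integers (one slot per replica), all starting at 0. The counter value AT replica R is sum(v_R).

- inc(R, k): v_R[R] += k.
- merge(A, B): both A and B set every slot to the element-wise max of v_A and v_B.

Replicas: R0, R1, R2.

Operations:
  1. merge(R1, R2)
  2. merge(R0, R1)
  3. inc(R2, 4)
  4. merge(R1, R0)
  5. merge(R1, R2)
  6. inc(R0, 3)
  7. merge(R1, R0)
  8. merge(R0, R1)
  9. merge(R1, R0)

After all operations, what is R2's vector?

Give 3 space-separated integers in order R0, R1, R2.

Op 1: merge R1<->R2 -> R1=(0,0,0) R2=(0,0,0)
Op 2: merge R0<->R1 -> R0=(0,0,0) R1=(0,0,0)
Op 3: inc R2 by 4 -> R2=(0,0,4) value=4
Op 4: merge R1<->R0 -> R1=(0,0,0) R0=(0,0,0)
Op 5: merge R1<->R2 -> R1=(0,0,4) R2=(0,0,4)
Op 6: inc R0 by 3 -> R0=(3,0,0) value=3
Op 7: merge R1<->R0 -> R1=(3,0,4) R0=(3,0,4)
Op 8: merge R0<->R1 -> R0=(3,0,4) R1=(3,0,4)
Op 9: merge R1<->R0 -> R1=(3,0,4) R0=(3,0,4)

Answer: 0 0 4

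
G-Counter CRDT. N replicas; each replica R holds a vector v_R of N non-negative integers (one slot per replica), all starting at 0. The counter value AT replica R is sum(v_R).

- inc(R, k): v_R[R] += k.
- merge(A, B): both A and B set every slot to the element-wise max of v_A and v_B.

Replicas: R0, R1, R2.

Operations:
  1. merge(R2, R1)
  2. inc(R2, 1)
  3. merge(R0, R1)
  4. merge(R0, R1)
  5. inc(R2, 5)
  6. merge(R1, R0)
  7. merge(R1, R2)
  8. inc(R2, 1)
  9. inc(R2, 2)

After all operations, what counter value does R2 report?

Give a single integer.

Answer: 9

Derivation:
Op 1: merge R2<->R1 -> R2=(0,0,0) R1=(0,0,0)
Op 2: inc R2 by 1 -> R2=(0,0,1) value=1
Op 3: merge R0<->R1 -> R0=(0,0,0) R1=(0,0,0)
Op 4: merge R0<->R1 -> R0=(0,0,0) R1=(0,0,0)
Op 5: inc R2 by 5 -> R2=(0,0,6) value=6
Op 6: merge R1<->R0 -> R1=(0,0,0) R0=(0,0,0)
Op 7: merge R1<->R2 -> R1=(0,0,6) R2=(0,0,6)
Op 8: inc R2 by 1 -> R2=(0,0,7) value=7
Op 9: inc R2 by 2 -> R2=(0,0,9) value=9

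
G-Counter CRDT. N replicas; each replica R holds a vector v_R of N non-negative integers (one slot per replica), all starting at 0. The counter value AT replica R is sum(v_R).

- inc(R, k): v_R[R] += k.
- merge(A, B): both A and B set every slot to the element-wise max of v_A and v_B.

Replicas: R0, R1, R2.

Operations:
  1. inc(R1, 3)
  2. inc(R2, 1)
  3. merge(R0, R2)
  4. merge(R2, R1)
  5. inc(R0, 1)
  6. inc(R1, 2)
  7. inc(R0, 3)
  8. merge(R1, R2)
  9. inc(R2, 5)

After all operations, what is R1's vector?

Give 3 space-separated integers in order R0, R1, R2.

Op 1: inc R1 by 3 -> R1=(0,3,0) value=3
Op 2: inc R2 by 1 -> R2=(0,0,1) value=1
Op 3: merge R0<->R2 -> R0=(0,0,1) R2=(0,0,1)
Op 4: merge R2<->R1 -> R2=(0,3,1) R1=(0,3,1)
Op 5: inc R0 by 1 -> R0=(1,0,1) value=2
Op 6: inc R1 by 2 -> R1=(0,5,1) value=6
Op 7: inc R0 by 3 -> R0=(4,0,1) value=5
Op 8: merge R1<->R2 -> R1=(0,5,1) R2=(0,5,1)
Op 9: inc R2 by 5 -> R2=(0,5,6) value=11

Answer: 0 5 1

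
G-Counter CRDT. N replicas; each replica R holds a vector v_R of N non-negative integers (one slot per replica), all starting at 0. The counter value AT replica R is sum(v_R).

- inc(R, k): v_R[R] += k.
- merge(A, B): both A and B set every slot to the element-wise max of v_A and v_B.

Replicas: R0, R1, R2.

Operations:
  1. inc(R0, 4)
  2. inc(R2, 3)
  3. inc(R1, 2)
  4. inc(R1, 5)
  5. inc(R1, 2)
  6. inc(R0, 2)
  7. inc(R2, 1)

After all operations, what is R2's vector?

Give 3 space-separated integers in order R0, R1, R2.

Op 1: inc R0 by 4 -> R0=(4,0,0) value=4
Op 2: inc R2 by 3 -> R2=(0,0,3) value=3
Op 3: inc R1 by 2 -> R1=(0,2,0) value=2
Op 4: inc R1 by 5 -> R1=(0,7,0) value=7
Op 5: inc R1 by 2 -> R1=(0,9,0) value=9
Op 6: inc R0 by 2 -> R0=(6,0,0) value=6
Op 7: inc R2 by 1 -> R2=(0,0,4) value=4

Answer: 0 0 4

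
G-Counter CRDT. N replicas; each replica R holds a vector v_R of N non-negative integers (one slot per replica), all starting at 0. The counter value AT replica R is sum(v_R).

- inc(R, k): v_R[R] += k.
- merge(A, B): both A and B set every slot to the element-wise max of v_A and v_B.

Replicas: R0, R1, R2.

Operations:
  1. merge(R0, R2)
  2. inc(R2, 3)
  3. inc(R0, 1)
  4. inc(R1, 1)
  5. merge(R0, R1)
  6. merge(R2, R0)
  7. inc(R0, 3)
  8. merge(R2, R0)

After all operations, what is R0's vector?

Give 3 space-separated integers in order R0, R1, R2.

Op 1: merge R0<->R2 -> R0=(0,0,0) R2=(0,0,0)
Op 2: inc R2 by 3 -> R2=(0,0,3) value=3
Op 3: inc R0 by 1 -> R0=(1,0,0) value=1
Op 4: inc R1 by 1 -> R1=(0,1,0) value=1
Op 5: merge R0<->R1 -> R0=(1,1,0) R1=(1,1,0)
Op 6: merge R2<->R0 -> R2=(1,1,3) R0=(1,1,3)
Op 7: inc R0 by 3 -> R0=(4,1,3) value=8
Op 8: merge R2<->R0 -> R2=(4,1,3) R0=(4,1,3)

Answer: 4 1 3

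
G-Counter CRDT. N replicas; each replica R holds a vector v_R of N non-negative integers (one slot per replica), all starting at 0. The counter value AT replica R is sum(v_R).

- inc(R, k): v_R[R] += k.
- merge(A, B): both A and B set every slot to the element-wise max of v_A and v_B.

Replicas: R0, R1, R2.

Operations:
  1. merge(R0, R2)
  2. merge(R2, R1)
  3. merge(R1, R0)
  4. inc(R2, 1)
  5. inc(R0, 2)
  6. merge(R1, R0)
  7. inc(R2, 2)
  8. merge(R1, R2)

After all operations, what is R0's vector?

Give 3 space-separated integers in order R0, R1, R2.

Op 1: merge R0<->R2 -> R0=(0,0,0) R2=(0,0,0)
Op 2: merge R2<->R1 -> R2=(0,0,0) R1=(0,0,0)
Op 3: merge R1<->R0 -> R1=(0,0,0) R0=(0,0,0)
Op 4: inc R2 by 1 -> R2=(0,0,1) value=1
Op 5: inc R0 by 2 -> R0=(2,0,0) value=2
Op 6: merge R1<->R0 -> R1=(2,0,0) R0=(2,0,0)
Op 7: inc R2 by 2 -> R2=(0,0,3) value=3
Op 8: merge R1<->R2 -> R1=(2,0,3) R2=(2,0,3)

Answer: 2 0 0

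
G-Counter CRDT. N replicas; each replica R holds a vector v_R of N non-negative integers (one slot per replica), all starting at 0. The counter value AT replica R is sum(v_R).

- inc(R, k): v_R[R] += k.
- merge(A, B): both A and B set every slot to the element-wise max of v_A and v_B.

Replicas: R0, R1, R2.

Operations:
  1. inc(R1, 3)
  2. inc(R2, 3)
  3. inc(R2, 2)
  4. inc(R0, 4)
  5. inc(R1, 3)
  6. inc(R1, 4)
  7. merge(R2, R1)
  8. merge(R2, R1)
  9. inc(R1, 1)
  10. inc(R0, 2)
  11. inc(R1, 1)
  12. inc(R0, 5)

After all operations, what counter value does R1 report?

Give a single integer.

Op 1: inc R1 by 3 -> R1=(0,3,0) value=3
Op 2: inc R2 by 3 -> R2=(0,0,3) value=3
Op 3: inc R2 by 2 -> R2=(0,0,5) value=5
Op 4: inc R0 by 4 -> R0=(4,0,0) value=4
Op 5: inc R1 by 3 -> R1=(0,6,0) value=6
Op 6: inc R1 by 4 -> R1=(0,10,0) value=10
Op 7: merge R2<->R1 -> R2=(0,10,5) R1=(0,10,5)
Op 8: merge R2<->R1 -> R2=(0,10,5) R1=(0,10,5)
Op 9: inc R1 by 1 -> R1=(0,11,5) value=16
Op 10: inc R0 by 2 -> R0=(6,0,0) value=6
Op 11: inc R1 by 1 -> R1=(0,12,5) value=17
Op 12: inc R0 by 5 -> R0=(11,0,0) value=11

Answer: 17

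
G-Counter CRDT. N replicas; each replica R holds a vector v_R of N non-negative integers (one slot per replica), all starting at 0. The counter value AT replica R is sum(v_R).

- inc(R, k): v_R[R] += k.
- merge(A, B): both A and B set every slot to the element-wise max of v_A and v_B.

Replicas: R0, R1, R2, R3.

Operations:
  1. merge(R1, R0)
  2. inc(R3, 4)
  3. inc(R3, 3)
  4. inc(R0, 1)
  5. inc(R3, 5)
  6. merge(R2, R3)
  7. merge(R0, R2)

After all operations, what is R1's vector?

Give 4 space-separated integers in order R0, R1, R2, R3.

Answer: 0 0 0 0

Derivation:
Op 1: merge R1<->R0 -> R1=(0,0,0,0) R0=(0,0,0,0)
Op 2: inc R3 by 4 -> R3=(0,0,0,4) value=4
Op 3: inc R3 by 3 -> R3=(0,0,0,7) value=7
Op 4: inc R0 by 1 -> R0=(1,0,0,0) value=1
Op 5: inc R3 by 5 -> R3=(0,0,0,12) value=12
Op 6: merge R2<->R3 -> R2=(0,0,0,12) R3=(0,0,0,12)
Op 7: merge R0<->R2 -> R0=(1,0,0,12) R2=(1,0,0,12)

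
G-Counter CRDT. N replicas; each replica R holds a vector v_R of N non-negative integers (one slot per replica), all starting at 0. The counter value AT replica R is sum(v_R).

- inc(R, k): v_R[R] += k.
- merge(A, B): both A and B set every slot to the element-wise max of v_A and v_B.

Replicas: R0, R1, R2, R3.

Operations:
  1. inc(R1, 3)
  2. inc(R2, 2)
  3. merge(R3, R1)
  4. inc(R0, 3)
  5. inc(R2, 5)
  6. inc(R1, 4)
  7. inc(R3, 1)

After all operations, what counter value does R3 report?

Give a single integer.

Op 1: inc R1 by 3 -> R1=(0,3,0,0) value=3
Op 2: inc R2 by 2 -> R2=(0,0,2,0) value=2
Op 3: merge R3<->R1 -> R3=(0,3,0,0) R1=(0,3,0,0)
Op 4: inc R0 by 3 -> R0=(3,0,0,0) value=3
Op 5: inc R2 by 5 -> R2=(0,0,7,0) value=7
Op 6: inc R1 by 4 -> R1=(0,7,0,0) value=7
Op 7: inc R3 by 1 -> R3=(0,3,0,1) value=4

Answer: 4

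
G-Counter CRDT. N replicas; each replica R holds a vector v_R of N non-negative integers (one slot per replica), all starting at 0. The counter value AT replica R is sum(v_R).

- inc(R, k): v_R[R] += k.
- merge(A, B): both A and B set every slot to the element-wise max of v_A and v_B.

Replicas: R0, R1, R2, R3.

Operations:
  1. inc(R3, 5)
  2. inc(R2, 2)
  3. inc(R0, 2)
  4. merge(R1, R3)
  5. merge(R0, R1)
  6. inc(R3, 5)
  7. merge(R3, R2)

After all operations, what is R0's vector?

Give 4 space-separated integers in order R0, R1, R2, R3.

Answer: 2 0 0 5

Derivation:
Op 1: inc R3 by 5 -> R3=(0,0,0,5) value=5
Op 2: inc R2 by 2 -> R2=(0,0,2,0) value=2
Op 3: inc R0 by 2 -> R0=(2,0,0,0) value=2
Op 4: merge R1<->R3 -> R1=(0,0,0,5) R3=(0,0,0,5)
Op 5: merge R0<->R1 -> R0=(2,0,0,5) R1=(2,0,0,5)
Op 6: inc R3 by 5 -> R3=(0,0,0,10) value=10
Op 7: merge R3<->R2 -> R3=(0,0,2,10) R2=(0,0,2,10)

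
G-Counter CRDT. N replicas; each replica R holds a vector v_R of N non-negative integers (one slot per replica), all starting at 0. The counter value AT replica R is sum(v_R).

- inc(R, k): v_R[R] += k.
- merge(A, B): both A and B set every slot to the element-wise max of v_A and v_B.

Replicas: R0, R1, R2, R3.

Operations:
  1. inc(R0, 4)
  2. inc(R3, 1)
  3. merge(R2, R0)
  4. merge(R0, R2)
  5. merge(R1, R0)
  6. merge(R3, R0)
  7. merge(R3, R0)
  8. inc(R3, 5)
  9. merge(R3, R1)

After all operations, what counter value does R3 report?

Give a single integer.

Op 1: inc R0 by 4 -> R0=(4,0,0,0) value=4
Op 2: inc R3 by 1 -> R3=(0,0,0,1) value=1
Op 3: merge R2<->R0 -> R2=(4,0,0,0) R0=(4,0,0,0)
Op 4: merge R0<->R2 -> R0=(4,0,0,0) R2=(4,0,0,0)
Op 5: merge R1<->R0 -> R1=(4,0,0,0) R0=(4,0,0,0)
Op 6: merge R3<->R0 -> R3=(4,0,0,1) R0=(4,0,0,1)
Op 7: merge R3<->R0 -> R3=(4,0,0,1) R0=(4,0,0,1)
Op 8: inc R3 by 5 -> R3=(4,0,0,6) value=10
Op 9: merge R3<->R1 -> R3=(4,0,0,6) R1=(4,0,0,6)

Answer: 10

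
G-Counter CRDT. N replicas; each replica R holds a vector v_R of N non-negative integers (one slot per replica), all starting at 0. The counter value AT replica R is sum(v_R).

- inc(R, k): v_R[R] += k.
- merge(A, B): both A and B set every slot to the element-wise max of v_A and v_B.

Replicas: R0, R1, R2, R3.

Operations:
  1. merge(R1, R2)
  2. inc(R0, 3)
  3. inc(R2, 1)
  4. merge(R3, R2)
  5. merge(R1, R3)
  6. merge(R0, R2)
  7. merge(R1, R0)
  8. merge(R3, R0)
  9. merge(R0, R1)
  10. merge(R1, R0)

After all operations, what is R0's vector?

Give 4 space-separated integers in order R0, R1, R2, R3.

Op 1: merge R1<->R2 -> R1=(0,0,0,0) R2=(0,0,0,0)
Op 2: inc R0 by 3 -> R0=(3,0,0,0) value=3
Op 3: inc R2 by 1 -> R2=(0,0,1,0) value=1
Op 4: merge R3<->R2 -> R3=(0,0,1,0) R2=(0,0,1,0)
Op 5: merge R1<->R3 -> R1=(0,0,1,0) R3=(0,0,1,0)
Op 6: merge R0<->R2 -> R0=(3,0,1,0) R2=(3,0,1,0)
Op 7: merge R1<->R0 -> R1=(3,0,1,0) R0=(3,0,1,0)
Op 8: merge R3<->R0 -> R3=(3,0,1,0) R0=(3,0,1,0)
Op 9: merge R0<->R1 -> R0=(3,0,1,0) R1=(3,0,1,0)
Op 10: merge R1<->R0 -> R1=(3,0,1,0) R0=(3,0,1,0)

Answer: 3 0 1 0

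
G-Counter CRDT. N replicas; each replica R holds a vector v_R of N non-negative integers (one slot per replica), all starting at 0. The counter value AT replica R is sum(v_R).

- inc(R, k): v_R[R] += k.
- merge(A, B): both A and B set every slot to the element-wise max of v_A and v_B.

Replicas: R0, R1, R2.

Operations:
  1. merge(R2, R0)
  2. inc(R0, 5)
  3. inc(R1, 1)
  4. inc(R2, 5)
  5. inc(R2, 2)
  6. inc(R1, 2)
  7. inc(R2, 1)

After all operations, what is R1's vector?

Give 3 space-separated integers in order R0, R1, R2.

Answer: 0 3 0

Derivation:
Op 1: merge R2<->R0 -> R2=(0,0,0) R0=(0,0,0)
Op 2: inc R0 by 5 -> R0=(5,0,0) value=5
Op 3: inc R1 by 1 -> R1=(0,1,0) value=1
Op 4: inc R2 by 5 -> R2=(0,0,5) value=5
Op 5: inc R2 by 2 -> R2=(0,0,7) value=7
Op 6: inc R1 by 2 -> R1=(0,3,0) value=3
Op 7: inc R2 by 1 -> R2=(0,0,8) value=8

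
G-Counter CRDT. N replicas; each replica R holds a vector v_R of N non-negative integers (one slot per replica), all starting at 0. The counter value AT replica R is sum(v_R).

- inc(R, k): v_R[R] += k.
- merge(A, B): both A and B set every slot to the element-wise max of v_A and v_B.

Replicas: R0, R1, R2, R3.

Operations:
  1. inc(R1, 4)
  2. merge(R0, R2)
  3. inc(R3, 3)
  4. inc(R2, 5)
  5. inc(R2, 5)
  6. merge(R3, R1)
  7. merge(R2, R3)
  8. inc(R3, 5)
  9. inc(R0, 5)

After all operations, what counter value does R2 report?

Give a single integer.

Answer: 17

Derivation:
Op 1: inc R1 by 4 -> R1=(0,4,0,0) value=4
Op 2: merge R0<->R2 -> R0=(0,0,0,0) R2=(0,0,0,0)
Op 3: inc R3 by 3 -> R3=(0,0,0,3) value=3
Op 4: inc R2 by 5 -> R2=(0,0,5,0) value=5
Op 5: inc R2 by 5 -> R2=(0,0,10,0) value=10
Op 6: merge R3<->R1 -> R3=(0,4,0,3) R1=(0,4,0,3)
Op 7: merge R2<->R3 -> R2=(0,4,10,3) R3=(0,4,10,3)
Op 8: inc R3 by 5 -> R3=(0,4,10,8) value=22
Op 9: inc R0 by 5 -> R0=(5,0,0,0) value=5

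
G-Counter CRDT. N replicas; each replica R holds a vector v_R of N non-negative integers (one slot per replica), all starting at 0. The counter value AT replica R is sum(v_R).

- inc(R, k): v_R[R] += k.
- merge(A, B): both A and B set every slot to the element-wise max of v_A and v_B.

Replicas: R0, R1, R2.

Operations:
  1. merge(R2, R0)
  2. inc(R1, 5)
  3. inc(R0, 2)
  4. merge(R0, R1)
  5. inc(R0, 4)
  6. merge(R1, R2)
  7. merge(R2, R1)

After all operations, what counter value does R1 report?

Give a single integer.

Op 1: merge R2<->R0 -> R2=(0,0,0) R0=(0,0,0)
Op 2: inc R1 by 5 -> R1=(0,5,0) value=5
Op 3: inc R0 by 2 -> R0=(2,0,0) value=2
Op 4: merge R0<->R1 -> R0=(2,5,0) R1=(2,5,0)
Op 5: inc R0 by 4 -> R0=(6,5,0) value=11
Op 6: merge R1<->R2 -> R1=(2,5,0) R2=(2,5,0)
Op 7: merge R2<->R1 -> R2=(2,5,0) R1=(2,5,0)

Answer: 7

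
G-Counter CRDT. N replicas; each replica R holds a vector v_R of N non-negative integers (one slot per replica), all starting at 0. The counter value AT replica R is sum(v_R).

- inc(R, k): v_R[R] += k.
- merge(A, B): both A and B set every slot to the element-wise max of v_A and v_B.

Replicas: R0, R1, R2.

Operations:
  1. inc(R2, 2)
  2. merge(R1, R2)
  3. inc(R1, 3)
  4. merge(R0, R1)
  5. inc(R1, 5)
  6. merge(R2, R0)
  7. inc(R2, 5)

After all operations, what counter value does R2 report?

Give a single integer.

Op 1: inc R2 by 2 -> R2=(0,0,2) value=2
Op 2: merge R1<->R2 -> R1=(0,0,2) R2=(0,0,2)
Op 3: inc R1 by 3 -> R1=(0,3,2) value=5
Op 4: merge R0<->R1 -> R0=(0,3,2) R1=(0,3,2)
Op 5: inc R1 by 5 -> R1=(0,8,2) value=10
Op 6: merge R2<->R0 -> R2=(0,3,2) R0=(0,3,2)
Op 7: inc R2 by 5 -> R2=(0,3,7) value=10

Answer: 10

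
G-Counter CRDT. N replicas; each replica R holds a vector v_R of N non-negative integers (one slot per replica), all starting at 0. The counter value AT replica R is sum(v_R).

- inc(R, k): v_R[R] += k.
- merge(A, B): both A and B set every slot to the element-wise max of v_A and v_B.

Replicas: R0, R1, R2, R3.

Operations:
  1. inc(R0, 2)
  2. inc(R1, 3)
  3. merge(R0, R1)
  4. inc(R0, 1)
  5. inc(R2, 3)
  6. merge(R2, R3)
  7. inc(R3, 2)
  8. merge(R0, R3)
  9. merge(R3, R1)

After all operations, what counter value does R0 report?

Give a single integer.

Answer: 11

Derivation:
Op 1: inc R0 by 2 -> R0=(2,0,0,0) value=2
Op 2: inc R1 by 3 -> R1=(0,3,0,0) value=3
Op 3: merge R0<->R1 -> R0=(2,3,0,0) R1=(2,3,0,0)
Op 4: inc R0 by 1 -> R0=(3,3,0,0) value=6
Op 5: inc R2 by 3 -> R2=(0,0,3,0) value=3
Op 6: merge R2<->R3 -> R2=(0,0,3,0) R3=(0,0,3,0)
Op 7: inc R3 by 2 -> R3=(0,0,3,2) value=5
Op 8: merge R0<->R3 -> R0=(3,3,3,2) R3=(3,3,3,2)
Op 9: merge R3<->R1 -> R3=(3,3,3,2) R1=(3,3,3,2)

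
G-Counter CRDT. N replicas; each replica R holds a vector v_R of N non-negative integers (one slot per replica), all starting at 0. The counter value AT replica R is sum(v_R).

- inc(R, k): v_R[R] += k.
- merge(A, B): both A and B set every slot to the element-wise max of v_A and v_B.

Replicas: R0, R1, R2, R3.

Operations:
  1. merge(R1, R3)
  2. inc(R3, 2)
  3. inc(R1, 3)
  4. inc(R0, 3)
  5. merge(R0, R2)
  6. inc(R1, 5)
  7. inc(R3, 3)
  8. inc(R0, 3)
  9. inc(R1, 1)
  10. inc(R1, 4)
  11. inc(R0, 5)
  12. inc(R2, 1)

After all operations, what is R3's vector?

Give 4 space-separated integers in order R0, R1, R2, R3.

Op 1: merge R1<->R3 -> R1=(0,0,0,0) R3=(0,0,0,0)
Op 2: inc R3 by 2 -> R3=(0,0,0,2) value=2
Op 3: inc R1 by 3 -> R1=(0,3,0,0) value=3
Op 4: inc R0 by 3 -> R0=(3,0,0,0) value=3
Op 5: merge R0<->R2 -> R0=(3,0,0,0) R2=(3,0,0,0)
Op 6: inc R1 by 5 -> R1=(0,8,0,0) value=8
Op 7: inc R3 by 3 -> R3=(0,0,0,5) value=5
Op 8: inc R0 by 3 -> R0=(6,0,0,0) value=6
Op 9: inc R1 by 1 -> R1=(0,9,0,0) value=9
Op 10: inc R1 by 4 -> R1=(0,13,0,0) value=13
Op 11: inc R0 by 5 -> R0=(11,0,0,0) value=11
Op 12: inc R2 by 1 -> R2=(3,0,1,0) value=4

Answer: 0 0 0 5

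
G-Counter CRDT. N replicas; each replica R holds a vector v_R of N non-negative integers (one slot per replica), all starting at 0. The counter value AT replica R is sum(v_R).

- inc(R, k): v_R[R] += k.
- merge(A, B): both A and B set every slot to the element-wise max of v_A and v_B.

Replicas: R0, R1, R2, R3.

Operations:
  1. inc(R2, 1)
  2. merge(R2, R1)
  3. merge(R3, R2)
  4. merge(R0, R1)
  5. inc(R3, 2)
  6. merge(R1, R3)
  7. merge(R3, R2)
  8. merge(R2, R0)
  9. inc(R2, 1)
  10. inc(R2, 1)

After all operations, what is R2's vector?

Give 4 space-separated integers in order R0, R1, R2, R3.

Answer: 0 0 3 2

Derivation:
Op 1: inc R2 by 1 -> R2=(0,0,1,0) value=1
Op 2: merge R2<->R1 -> R2=(0,0,1,0) R1=(0,0,1,0)
Op 3: merge R3<->R2 -> R3=(0,0,1,0) R2=(0,0,1,0)
Op 4: merge R0<->R1 -> R0=(0,0,1,0) R1=(0,0,1,0)
Op 5: inc R3 by 2 -> R3=(0,0,1,2) value=3
Op 6: merge R1<->R3 -> R1=(0,0,1,2) R3=(0,0,1,2)
Op 7: merge R3<->R2 -> R3=(0,0,1,2) R2=(0,0,1,2)
Op 8: merge R2<->R0 -> R2=(0,0,1,2) R0=(0,0,1,2)
Op 9: inc R2 by 1 -> R2=(0,0,2,2) value=4
Op 10: inc R2 by 1 -> R2=(0,0,3,2) value=5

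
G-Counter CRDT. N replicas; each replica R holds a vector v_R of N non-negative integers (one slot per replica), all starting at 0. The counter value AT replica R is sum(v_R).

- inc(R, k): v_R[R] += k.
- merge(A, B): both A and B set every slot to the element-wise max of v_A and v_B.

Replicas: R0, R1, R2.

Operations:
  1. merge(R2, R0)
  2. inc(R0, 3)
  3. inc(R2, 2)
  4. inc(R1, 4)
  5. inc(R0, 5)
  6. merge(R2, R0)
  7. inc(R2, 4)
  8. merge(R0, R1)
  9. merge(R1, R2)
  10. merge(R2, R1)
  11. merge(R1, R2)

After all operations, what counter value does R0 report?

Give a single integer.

Answer: 14

Derivation:
Op 1: merge R2<->R0 -> R2=(0,0,0) R0=(0,0,0)
Op 2: inc R0 by 3 -> R0=(3,0,0) value=3
Op 3: inc R2 by 2 -> R2=(0,0,2) value=2
Op 4: inc R1 by 4 -> R1=(0,4,0) value=4
Op 5: inc R0 by 5 -> R0=(8,0,0) value=8
Op 6: merge R2<->R0 -> R2=(8,0,2) R0=(8,0,2)
Op 7: inc R2 by 4 -> R2=(8,0,6) value=14
Op 8: merge R0<->R1 -> R0=(8,4,2) R1=(8,4,2)
Op 9: merge R1<->R2 -> R1=(8,4,6) R2=(8,4,6)
Op 10: merge R2<->R1 -> R2=(8,4,6) R1=(8,4,6)
Op 11: merge R1<->R2 -> R1=(8,4,6) R2=(8,4,6)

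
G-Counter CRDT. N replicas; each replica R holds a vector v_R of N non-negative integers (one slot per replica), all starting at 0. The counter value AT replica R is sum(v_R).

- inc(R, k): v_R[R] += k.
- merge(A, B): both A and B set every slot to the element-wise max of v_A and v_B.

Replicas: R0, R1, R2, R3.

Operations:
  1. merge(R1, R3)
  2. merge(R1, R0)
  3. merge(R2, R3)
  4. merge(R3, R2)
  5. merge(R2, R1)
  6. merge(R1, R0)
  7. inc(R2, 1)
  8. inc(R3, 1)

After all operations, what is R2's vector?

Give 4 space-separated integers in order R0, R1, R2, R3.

Op 1: merge R1<->R3 -> R1=(0,0,0,0) R3=(0,0,0,0)
Op 2: merge R1<->R0 -> R1=(0,0,0,0) R0=(0,0,0,0)
Op 3: merge R2<->R3 -> R2=(0,0,0,0) R3=(0,0,0,0)
Op 4: merge R3<->R2 -> R3=(0,0,0,0) R2=(0,0,0,0)
Op 5: merge R2<->R1 -> R2=(0,0,0,0) R1=(0,0,0,0)
Op 6: merge R1<->R0 -> R1=(0,0,0,0) R0=(0,0,0,0)
Op 7: inc R2 by 1 -> R2=(0,0,1,0) value=1
Op 8: inc R3 by 1 -> R3=(0,0,0,1) value=1

Answer: 0 0 1 0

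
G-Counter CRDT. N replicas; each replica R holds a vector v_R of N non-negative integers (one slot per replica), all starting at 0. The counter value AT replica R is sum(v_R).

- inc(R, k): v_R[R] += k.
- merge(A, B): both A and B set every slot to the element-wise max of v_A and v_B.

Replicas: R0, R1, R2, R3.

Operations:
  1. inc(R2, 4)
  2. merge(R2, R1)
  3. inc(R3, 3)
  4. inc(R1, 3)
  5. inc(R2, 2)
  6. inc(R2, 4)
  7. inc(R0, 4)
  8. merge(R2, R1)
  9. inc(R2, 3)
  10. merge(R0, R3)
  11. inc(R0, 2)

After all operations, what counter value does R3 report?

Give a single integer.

Answer: 7

Derivation:
Op 1: inc R2 by 4 -> R2=(0,0,4,0) value=4
Op 2: merge R2<->R1 -> R2=(0,0,4,0) R1=(0,0,4,0)
Op 3: inc R3 by 3 -> R3=(0,0,0,3) value=3
Op 4: inc R1 by 3 -> R1=(0,3,4,0) value=7
Op 5: inc R2 by 2 -> R2=(0,0,6,0) value=6
Op 6: inc R2 by 4 -> R2=(0,0,10,0) value=10
Op 7: inc R0 by 4 -> R0=(4,0,0,0) value=4
Op 8: merge R2<->R1 -> R2=(0,3,10,0) R1=(0,3,10,0)
Op 9: inc R2 by 3 -> R2=(0,3,13,0) value=16
Op 10: merge R0<->R3 -> R0=(4,0,0,3) R3=(4,0,0,3)
Op 11: inc R0 by 2 -> R0=(6,0,0,3) value=9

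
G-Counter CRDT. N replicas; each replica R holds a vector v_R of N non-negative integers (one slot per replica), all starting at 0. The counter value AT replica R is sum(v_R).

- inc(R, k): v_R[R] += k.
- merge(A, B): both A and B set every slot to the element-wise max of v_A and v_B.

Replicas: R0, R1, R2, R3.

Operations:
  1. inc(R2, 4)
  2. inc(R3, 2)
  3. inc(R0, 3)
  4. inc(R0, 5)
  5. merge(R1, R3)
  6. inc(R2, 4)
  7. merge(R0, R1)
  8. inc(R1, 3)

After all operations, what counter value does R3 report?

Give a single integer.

Answer: 2

Derivation:
Op 1: inc R2 by 4 -> R2=(0,0,4,0) value=4
Op 2: inc R3 by 2 -> R3=(0,0,0,2) value=2
Op 3: inc R0 by 3 -> R0=(3,0,0,0) value=3
Op 4: inc R0 by 5 -> R0=(8,0,0,0) value=8
Op 5: merge R1<->R3 -> R1=(0,0,0,2) R3=(0,0,0,2)
Op 6: inc R2 by 4 -> R2=(0,0,8,0) value=8
Op 7: merge R0<->R1 -> R0=(8,0,0,2) R1=(8,0,0,2)
Op 8: inc R1 by 3 -> R1=(8,3,0,2) value=13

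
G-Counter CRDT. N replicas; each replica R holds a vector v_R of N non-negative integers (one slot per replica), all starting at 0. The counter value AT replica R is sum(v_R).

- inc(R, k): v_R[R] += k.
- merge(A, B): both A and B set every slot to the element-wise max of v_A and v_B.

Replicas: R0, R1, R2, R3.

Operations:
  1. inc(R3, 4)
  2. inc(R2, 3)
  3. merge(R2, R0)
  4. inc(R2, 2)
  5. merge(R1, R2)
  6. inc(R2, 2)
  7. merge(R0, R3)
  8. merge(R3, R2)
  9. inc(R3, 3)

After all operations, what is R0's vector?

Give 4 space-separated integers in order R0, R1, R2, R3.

Answer: 0 0 3 4

Derivation:
Op 1: inc R3 by 4 -> R3=(0,0,0,4) value=4
Op 2: inc R2 by 3 -> R2=(0,0,3,0) value=3
Op 3: merge R2<->R0 -> R2=(0,0,3,0) R0=(0,0,3,0)
Op 4: inc R2 by 2 -> R2=(0,0,5,0) value=5
Op 5: merge R1<->R2 -> R1=(0,0,5,0) R2=(0,0,5,0)
Op 6: inc R2 by 2 -> R2=(0,0,7,0) value=7
Op 7: merge R0<->R3 -> R0=(0,0,3,4) R3=(0,0,3,4)
Op 8: merge R3<->R2 -> R3=(0,0,7,4) R2=(0,0,7,4)
Op 9: inc R3 by 3 -> R3=(0,0,7,7) value=14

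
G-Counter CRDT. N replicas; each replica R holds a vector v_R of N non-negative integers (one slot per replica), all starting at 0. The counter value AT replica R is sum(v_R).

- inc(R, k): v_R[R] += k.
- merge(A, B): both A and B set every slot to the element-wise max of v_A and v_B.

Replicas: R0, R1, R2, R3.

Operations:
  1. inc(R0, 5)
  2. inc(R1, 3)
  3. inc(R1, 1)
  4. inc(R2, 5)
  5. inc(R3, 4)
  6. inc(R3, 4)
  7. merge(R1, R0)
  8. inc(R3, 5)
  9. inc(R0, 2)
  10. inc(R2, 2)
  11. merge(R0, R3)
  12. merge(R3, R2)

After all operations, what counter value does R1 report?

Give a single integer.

Op 1: inc R0 by 5 -> R0=(5,0,0,0) value=5
Op 2: inc R1 by 3 -> R1=(0,3,0,0) value=3
Op 3: inc R1 by 1 -> R1=(0,4,0,0) value=4
Op 4: inc R2 by 5 -> R2=(0,0,5,0) value=5
Op 5: inc R3 by 4 -> R3=(0,0,0,4) value=4
Op 6: inc R3 by 4 -> R3=(0,0,0,8) value=8
Op 7: merge R1<->R0 -> R1=(5,4,0,0) R0=(5,4,0,0)
Op 8: inc R3 by 5 -> R3=(0,0,0,13) value=13
Op 9: inc R0 by 2 -> R0=(7,4,0,0) value=11
Op 10: inc R2 by 2 -> R2=(0,0,7,0) value=7
Op 11: merge R0<->R3 -> R0=(7,4,0,13) R3=(7,4,0,13)
Op 12: merge R3<->R2 -> R3=(7,4,7,13) R2=(7,4,7,13)

Answer: 9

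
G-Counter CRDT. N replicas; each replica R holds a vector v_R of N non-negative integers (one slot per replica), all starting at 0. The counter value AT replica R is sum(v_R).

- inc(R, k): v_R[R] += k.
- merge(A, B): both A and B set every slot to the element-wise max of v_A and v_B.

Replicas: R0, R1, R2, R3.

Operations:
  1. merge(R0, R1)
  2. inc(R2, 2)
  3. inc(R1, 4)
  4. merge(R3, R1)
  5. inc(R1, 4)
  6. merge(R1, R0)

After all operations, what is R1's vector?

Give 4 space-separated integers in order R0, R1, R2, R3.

Answer: 0 8 0 0

Derivation:
Op 1: merge R0<->R1 -> R0=(0,0,0,0) R1=(0,0,0,0)
Op 2: inc R2 by 2 -> R2=(0,0,2,0) value=2
Op 3: inc R1 by 4 -> R1=(0,4,0,0) value=4
Op 4: merge R3<->R1 -> R3=(0,4,0,0) R1=(0,4,0,0)
Op 5: inc R1 by 4 -> R1=(0,8,0,0) value=8
Op 6: merge R1<->R0 -> R1=(0,8,0,0) R0=(0,8,0,0)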